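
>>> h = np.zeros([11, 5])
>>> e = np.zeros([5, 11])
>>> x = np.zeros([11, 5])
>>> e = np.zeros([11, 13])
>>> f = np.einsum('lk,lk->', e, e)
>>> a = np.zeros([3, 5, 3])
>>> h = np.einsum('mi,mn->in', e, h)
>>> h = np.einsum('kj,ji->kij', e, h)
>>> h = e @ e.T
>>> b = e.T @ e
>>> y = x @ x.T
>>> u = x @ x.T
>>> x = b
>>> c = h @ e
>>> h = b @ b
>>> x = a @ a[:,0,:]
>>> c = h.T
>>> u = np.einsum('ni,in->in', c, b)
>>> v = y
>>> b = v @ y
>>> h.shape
(13, 13)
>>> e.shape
(11, 13)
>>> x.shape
(3, 5, 3)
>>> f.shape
()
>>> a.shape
(3, 5, 3)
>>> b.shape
(11, 11)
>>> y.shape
(11, 11)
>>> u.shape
(13, 13)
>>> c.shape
(13, 13)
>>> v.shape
(11, 11)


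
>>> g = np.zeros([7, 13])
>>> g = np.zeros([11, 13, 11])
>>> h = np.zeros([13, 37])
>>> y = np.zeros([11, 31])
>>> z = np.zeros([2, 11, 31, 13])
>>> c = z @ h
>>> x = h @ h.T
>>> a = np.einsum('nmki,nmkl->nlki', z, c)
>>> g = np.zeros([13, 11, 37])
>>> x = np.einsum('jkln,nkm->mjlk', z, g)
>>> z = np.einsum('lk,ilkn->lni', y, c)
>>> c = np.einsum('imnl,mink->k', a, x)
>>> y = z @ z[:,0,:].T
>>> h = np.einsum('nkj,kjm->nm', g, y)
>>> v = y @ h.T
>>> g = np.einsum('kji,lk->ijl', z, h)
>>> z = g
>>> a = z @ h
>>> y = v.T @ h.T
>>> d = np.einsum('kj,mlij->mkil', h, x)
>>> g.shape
(2, 37, 13)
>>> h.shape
(13, 11)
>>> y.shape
(13, 37, 13)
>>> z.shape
(2, 37, 13)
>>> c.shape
(11,)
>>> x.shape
(37, 2, 31, 11)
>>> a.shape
(2, 37, 11)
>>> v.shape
(11, 37, 13)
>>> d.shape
(37, 13, 31, 2)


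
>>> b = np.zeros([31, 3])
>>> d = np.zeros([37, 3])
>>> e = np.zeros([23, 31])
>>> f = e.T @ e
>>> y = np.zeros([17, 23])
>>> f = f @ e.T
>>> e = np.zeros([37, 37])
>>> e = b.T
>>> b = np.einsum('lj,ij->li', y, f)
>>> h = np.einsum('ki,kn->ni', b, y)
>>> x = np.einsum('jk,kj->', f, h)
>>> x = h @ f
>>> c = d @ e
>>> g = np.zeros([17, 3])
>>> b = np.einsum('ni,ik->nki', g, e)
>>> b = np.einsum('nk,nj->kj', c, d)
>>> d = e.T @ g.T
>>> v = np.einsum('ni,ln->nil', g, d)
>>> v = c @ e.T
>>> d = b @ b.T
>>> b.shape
(31, 3)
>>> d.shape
(31, 31)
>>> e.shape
(3, 31)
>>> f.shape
(31, 23)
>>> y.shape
(17, 23)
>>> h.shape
(23, 31)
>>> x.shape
(23, 23)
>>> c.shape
(37, 31)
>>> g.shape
(17, 3)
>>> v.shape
(37, 3)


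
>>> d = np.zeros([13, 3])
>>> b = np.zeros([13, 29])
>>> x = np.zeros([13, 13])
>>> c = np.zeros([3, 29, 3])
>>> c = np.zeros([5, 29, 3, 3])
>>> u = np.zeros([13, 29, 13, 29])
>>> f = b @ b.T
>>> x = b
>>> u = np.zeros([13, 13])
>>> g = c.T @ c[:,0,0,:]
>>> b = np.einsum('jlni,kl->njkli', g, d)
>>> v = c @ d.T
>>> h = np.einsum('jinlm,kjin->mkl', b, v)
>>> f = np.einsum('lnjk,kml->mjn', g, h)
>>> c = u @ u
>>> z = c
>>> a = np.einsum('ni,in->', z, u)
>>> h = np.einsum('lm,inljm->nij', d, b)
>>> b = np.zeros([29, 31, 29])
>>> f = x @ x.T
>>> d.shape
(13, 3)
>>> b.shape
(29, 31, 29)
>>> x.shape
(13, 29)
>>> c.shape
(13, 13)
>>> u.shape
(13, 13)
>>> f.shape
(13, 13)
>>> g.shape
(3, 3, 29, 3)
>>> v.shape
(5, 29, 3, 13)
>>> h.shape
(3, 29, 3)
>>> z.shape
(13, 13)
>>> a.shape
()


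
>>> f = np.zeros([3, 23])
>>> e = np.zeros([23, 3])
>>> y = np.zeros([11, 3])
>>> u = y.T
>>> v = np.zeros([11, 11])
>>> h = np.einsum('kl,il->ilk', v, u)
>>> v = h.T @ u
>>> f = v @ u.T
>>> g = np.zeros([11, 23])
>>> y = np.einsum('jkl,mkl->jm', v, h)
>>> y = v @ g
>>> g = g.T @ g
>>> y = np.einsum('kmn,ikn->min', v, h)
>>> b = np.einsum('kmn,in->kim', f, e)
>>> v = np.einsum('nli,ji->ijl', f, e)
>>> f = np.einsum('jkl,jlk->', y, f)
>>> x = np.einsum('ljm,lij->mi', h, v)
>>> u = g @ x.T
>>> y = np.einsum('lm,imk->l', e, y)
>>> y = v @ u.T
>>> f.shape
()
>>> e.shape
(23, 3)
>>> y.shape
(3, 23, 23)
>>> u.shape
(23, 11)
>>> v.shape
(3, 23, 11)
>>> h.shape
(3, 11, 11)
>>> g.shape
(23, 23)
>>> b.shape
(11, 23, 11)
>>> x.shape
(11, 23)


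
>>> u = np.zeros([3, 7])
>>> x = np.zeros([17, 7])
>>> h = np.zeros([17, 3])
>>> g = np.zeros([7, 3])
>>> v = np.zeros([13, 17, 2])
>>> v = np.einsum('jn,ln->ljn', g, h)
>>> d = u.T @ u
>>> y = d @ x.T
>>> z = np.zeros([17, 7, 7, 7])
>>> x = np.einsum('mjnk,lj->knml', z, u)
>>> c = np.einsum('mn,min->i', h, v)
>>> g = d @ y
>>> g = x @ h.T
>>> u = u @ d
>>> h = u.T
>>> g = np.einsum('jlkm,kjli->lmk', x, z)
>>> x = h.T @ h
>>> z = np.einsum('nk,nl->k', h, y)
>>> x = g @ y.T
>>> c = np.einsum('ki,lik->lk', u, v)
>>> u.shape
(3, 7)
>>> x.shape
(7, 3, 7)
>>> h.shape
(7, 3)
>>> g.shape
(7, 3, 17)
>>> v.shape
(17, 7, 3)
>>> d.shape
(7, 7)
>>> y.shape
(7, 17)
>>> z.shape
(3,)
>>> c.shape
(17, 3)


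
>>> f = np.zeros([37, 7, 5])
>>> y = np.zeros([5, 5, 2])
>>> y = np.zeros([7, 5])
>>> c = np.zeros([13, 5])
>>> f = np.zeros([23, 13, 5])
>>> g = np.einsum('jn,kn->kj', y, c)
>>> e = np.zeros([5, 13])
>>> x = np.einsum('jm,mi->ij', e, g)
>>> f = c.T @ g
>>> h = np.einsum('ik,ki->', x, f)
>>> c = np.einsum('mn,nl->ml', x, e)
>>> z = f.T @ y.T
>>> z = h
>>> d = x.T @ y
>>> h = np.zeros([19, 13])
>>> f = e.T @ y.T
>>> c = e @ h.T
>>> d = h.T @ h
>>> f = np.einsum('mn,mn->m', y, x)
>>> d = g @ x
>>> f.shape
(7,)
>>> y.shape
(7, 5)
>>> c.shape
(5, 19)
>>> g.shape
(13, 7)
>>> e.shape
(5, 13)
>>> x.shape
(7, 5)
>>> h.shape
(19, 13)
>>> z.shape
()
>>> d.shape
(13, 5)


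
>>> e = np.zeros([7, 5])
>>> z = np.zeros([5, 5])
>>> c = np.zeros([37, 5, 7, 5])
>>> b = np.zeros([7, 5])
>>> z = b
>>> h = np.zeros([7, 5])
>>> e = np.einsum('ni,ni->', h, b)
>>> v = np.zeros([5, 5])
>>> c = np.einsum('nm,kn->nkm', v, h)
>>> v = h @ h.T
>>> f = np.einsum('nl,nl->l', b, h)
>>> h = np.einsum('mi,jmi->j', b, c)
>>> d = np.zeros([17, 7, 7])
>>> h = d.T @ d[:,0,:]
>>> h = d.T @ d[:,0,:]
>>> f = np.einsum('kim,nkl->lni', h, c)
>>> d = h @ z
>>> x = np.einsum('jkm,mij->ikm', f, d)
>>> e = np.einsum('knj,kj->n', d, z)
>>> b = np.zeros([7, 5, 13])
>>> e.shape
(7,)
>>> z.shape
(7, 5)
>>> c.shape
(5, 7, 5)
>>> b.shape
(7, 5, 13)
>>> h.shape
(7, 7, 7)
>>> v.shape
(7, 7)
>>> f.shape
(5, 5, 7)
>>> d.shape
(7, 7, 5)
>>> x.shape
(7, 5, 7)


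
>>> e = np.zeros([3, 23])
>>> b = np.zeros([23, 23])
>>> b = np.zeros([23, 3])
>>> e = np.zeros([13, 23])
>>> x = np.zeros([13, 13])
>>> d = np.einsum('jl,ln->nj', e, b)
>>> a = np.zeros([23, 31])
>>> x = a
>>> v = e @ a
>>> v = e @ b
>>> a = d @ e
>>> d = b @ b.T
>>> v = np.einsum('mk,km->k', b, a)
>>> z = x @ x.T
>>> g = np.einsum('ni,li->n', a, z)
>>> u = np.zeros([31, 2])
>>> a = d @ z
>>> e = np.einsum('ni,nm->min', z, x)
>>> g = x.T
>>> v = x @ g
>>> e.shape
(31, 23, 23)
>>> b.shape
(23, 3)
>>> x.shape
(23, 31)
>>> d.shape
(23, 23)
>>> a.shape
(23, 23)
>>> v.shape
(23, 23)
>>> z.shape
(23, 23)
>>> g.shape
(31, 23)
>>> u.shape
(31, 2)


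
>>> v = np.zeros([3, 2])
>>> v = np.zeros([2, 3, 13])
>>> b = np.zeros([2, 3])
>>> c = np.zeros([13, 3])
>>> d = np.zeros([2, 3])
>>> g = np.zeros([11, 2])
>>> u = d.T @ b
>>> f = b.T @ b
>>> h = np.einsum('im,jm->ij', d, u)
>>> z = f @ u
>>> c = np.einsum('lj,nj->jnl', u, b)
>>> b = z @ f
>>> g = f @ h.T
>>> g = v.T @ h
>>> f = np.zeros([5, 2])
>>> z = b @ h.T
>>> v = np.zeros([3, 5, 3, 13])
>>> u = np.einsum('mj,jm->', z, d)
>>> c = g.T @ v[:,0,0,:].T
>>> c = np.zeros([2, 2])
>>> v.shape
(3, 5, 3, 13)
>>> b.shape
(3, 3)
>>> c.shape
(2, 2)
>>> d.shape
(2, 3)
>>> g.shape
(13, 3, 3)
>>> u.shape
()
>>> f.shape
(5, 2)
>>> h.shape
(2, 3)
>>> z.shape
(3, 2)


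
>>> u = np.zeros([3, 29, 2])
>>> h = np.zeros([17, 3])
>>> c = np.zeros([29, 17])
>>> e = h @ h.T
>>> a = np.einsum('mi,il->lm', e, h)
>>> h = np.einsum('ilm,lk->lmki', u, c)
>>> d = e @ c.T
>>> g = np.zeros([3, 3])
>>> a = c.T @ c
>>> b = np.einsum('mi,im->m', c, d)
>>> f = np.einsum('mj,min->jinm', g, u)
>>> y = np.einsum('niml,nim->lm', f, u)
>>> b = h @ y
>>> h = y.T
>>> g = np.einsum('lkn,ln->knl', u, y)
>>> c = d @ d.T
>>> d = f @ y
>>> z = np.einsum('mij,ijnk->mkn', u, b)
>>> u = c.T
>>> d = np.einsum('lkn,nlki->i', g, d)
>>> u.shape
(17, 17)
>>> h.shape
(2, 3)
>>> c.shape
(17, 17)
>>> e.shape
(17, 17)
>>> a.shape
(17, 17)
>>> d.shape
(2,)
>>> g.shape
(29, 2, 3)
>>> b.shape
(29, 2, 17, 2)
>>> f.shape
(3, 29, 2, 3)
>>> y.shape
(3, 2)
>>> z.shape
(3, 2, 17)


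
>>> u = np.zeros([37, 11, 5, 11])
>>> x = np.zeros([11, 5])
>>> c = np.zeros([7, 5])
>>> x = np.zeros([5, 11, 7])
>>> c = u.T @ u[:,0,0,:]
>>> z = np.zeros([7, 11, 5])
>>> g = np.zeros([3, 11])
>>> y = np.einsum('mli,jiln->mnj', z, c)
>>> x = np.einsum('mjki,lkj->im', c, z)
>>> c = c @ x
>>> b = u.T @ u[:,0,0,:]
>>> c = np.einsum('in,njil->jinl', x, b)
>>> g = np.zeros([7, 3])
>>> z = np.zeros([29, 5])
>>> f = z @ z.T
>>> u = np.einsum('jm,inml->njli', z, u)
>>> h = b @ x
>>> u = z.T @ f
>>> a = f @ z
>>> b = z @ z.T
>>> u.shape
(5, 29)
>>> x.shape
(11, 11)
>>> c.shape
(5, 11, 11, 11)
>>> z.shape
(29, 5)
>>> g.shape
(7, 3)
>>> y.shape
(7, 11, 11)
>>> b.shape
(29, 29)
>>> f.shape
(29, 29)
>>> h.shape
(11, 5, 11, 11)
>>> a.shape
(29, 5)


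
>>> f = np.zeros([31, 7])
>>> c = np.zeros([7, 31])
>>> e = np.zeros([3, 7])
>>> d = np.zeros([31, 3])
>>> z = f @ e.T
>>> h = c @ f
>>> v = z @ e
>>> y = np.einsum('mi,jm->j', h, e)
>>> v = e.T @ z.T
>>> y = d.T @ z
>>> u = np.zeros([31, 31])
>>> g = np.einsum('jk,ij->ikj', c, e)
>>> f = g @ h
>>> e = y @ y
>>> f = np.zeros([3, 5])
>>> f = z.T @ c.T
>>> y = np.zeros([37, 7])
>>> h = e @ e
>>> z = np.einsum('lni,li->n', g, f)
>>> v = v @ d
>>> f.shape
(3, 7)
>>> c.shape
(7, 31)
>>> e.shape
(3, 3)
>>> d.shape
(31, 3)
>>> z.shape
(31,)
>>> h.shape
(3, 3)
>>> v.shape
(7, 3)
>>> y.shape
(37, 7)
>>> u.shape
(31, 31)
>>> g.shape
(3, 31, 7)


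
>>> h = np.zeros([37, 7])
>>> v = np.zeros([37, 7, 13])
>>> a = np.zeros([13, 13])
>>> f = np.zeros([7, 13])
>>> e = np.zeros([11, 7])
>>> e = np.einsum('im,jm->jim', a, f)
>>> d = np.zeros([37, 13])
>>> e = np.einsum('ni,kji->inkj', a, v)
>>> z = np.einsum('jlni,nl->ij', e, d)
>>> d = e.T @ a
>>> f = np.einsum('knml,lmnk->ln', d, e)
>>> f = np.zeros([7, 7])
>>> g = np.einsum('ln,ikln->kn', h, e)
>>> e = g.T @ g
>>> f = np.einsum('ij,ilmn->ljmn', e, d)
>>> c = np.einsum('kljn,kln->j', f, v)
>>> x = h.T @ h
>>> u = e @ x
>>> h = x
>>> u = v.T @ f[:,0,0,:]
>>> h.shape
(7, 7)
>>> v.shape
(37, 7, 13)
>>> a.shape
(13, 13)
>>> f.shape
(37, 7, 13, 13)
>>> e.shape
(7, 7)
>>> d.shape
(7, 37, 13, 13)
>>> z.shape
(7, 13)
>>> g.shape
(13, 7)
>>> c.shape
(13,)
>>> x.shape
(7, 7)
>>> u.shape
(13, 7, 13)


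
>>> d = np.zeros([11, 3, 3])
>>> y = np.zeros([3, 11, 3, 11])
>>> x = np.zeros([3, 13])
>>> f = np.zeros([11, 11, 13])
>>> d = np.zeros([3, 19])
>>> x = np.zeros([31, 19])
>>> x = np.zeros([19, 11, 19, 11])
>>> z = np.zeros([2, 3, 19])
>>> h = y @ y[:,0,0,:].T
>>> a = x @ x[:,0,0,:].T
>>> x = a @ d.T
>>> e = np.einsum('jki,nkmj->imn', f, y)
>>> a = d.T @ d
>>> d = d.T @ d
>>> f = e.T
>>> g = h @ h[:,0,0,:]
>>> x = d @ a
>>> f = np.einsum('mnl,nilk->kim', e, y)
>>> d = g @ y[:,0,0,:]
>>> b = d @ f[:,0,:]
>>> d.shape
(3, 11, 3, 11)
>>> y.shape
(3, 11, 3, 11)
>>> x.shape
(19, 19)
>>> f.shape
(11, 11, 13)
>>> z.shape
(2, 3, 19)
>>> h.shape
(3, 11, 3, 3)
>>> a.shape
(19, 19)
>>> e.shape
(13, 3, 3)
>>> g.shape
(3, 11, 3, 3)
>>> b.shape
(3, 11, 3, 13)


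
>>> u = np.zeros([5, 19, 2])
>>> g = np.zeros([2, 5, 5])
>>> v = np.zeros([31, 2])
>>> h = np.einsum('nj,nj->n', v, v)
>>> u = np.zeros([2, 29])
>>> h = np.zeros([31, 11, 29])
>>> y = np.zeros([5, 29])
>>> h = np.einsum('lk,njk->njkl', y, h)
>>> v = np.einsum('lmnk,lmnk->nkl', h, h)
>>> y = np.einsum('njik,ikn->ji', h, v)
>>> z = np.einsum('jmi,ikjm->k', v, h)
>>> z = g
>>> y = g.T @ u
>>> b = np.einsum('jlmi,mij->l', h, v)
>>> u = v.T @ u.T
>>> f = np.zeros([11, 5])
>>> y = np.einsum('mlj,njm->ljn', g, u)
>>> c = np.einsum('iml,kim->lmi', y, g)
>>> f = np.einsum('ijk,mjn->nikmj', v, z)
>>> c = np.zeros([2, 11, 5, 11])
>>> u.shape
(31, 5, 2)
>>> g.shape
(2, 5, 5)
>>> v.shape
(29, 5, 31)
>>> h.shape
(31, 11, 29, 5)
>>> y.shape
(5, 5, 31)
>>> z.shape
(2, 5, 5)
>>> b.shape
(11,)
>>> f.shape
(5, 29, 31, 2, 5)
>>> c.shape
(2, 11, 5, 11)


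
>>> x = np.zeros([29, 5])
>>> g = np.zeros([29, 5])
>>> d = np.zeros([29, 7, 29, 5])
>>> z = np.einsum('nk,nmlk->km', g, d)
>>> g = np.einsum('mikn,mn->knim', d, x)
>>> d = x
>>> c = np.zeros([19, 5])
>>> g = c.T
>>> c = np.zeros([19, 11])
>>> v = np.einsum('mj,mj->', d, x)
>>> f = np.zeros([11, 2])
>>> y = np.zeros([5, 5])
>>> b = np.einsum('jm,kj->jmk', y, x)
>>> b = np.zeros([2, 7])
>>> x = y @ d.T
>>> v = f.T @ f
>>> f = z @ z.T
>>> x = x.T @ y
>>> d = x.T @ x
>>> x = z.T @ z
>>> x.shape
(7, 7)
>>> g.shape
(5, 19)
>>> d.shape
(5, 5)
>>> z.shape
(5, 7)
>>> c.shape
(19, 11)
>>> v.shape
(2, 2)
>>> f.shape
(5, 5)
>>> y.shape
(5, 5)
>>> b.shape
(2, 7)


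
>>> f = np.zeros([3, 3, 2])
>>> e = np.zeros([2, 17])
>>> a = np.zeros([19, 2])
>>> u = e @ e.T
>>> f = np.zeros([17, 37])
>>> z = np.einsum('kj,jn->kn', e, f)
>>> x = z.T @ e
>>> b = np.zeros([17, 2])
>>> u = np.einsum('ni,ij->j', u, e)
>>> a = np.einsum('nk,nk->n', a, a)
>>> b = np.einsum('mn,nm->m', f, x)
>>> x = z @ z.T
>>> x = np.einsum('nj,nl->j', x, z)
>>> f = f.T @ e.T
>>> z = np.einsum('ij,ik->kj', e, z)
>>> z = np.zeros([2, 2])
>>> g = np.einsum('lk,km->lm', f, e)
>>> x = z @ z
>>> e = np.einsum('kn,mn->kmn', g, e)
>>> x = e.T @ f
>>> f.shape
(37, 2)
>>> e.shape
(37, 2, 17)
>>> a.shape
(19,)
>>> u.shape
(17,)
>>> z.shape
(2, 2)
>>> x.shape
(17, 2, 2)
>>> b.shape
(17,)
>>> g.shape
(37, 17)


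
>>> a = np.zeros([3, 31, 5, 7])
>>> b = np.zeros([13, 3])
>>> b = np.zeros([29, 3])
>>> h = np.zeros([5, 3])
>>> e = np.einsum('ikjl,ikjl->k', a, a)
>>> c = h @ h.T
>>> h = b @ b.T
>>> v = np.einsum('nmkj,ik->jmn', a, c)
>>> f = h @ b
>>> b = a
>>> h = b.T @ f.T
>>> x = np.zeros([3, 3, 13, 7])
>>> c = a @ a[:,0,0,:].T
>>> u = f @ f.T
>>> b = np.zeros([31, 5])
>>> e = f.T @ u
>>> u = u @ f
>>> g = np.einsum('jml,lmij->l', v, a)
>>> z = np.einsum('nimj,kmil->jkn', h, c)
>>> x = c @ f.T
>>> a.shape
(3, 31, 5, 7)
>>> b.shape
(31, 5)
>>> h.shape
(7, 5, 31, 29)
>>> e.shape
(3, 29)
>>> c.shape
(3, 31, 5, 3)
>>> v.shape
(7, 31, 3)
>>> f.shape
(29, 3)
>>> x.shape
(3, 31, 5, 29)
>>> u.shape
(29, 3)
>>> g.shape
(3,)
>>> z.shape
(29, 3, 7)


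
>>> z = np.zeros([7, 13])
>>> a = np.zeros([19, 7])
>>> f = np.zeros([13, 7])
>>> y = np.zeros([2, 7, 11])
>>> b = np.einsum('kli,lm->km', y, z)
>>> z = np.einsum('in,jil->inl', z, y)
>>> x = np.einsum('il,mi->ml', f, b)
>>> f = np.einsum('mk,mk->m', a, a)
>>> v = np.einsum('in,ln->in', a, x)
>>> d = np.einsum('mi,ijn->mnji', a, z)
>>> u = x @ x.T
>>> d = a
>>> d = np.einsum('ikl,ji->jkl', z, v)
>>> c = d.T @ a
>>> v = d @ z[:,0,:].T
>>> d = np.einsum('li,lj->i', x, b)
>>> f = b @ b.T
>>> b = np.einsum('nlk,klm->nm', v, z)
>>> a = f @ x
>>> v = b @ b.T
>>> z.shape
(7, 13, 11)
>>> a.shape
(2, 7)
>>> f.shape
(2, 2)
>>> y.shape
(2, 7, 11)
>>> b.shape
(19, 11)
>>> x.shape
(2, 7)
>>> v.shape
(19, 19)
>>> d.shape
(7,)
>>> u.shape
(2, 2)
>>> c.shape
(11, 13, 7)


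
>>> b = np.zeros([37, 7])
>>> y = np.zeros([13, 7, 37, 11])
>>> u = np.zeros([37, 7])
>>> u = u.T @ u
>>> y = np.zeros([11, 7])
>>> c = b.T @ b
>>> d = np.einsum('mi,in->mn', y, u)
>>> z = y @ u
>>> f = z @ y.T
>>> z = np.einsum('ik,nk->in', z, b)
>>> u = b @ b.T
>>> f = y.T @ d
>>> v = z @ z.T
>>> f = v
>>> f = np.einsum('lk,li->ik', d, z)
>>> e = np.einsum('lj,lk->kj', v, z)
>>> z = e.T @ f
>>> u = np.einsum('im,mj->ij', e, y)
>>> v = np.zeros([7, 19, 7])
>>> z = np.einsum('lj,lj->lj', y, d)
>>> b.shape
(37, 7)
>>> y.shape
(11, 7)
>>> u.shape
(37, 7)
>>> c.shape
(7, 7)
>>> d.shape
(11, 7)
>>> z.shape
(11, 7)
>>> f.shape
(37, 7)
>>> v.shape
(7, 19, 7)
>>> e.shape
(37, 11)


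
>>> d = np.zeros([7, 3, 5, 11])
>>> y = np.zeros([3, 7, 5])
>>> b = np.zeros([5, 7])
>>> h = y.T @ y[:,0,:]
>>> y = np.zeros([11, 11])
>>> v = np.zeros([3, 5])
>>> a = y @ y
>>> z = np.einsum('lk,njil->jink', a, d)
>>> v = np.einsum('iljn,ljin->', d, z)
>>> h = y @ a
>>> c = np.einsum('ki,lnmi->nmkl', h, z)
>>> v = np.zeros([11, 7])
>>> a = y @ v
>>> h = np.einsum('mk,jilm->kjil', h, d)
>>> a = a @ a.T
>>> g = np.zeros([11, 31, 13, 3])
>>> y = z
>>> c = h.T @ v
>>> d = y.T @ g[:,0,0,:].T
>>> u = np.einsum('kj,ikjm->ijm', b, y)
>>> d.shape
(11, 7, 5, 11)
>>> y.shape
(3, 5, 7, 11)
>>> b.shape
(5, 7)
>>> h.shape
(11, 7, 3, 5)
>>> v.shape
(11, 7)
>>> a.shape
(11, 11)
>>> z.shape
(3, 5, 7, 11)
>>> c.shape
(5, 3, 7, 7)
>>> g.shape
(11, 31, 13, 3)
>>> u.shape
(3, 7, 11)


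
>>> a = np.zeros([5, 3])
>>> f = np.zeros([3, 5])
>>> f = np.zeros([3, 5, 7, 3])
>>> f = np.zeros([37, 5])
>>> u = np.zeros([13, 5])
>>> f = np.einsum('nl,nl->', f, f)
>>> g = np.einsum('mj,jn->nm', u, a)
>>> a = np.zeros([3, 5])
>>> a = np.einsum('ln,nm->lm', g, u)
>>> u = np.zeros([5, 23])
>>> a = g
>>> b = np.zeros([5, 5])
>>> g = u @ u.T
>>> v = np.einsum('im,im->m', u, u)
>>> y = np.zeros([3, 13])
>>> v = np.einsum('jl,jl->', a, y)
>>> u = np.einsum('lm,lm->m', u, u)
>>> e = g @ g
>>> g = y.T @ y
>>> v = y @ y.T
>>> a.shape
(3, 13)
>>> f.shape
()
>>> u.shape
(23,)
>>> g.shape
(13, 13)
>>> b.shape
(5, 5)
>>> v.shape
(3, 3)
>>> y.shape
(3, 13)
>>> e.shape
(5, 5)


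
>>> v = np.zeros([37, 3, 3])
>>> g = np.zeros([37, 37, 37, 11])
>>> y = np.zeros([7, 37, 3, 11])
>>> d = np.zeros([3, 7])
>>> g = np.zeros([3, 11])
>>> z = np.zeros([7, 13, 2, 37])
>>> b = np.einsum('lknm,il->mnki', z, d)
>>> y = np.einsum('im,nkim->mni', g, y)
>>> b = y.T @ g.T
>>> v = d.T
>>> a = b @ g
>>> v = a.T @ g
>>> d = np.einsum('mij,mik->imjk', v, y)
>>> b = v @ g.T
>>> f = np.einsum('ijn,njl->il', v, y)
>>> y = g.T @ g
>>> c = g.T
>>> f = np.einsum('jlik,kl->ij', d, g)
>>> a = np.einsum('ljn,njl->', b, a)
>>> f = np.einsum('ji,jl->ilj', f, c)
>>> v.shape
(11, 7, 11)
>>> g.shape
(3, 11)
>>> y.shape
(11, 11)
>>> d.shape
(7, 11, 11, 3)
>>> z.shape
(7, 13, 2, 37)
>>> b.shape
(11, 7, 3)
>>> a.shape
()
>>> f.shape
(7, 3, 11)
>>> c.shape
(11, 3)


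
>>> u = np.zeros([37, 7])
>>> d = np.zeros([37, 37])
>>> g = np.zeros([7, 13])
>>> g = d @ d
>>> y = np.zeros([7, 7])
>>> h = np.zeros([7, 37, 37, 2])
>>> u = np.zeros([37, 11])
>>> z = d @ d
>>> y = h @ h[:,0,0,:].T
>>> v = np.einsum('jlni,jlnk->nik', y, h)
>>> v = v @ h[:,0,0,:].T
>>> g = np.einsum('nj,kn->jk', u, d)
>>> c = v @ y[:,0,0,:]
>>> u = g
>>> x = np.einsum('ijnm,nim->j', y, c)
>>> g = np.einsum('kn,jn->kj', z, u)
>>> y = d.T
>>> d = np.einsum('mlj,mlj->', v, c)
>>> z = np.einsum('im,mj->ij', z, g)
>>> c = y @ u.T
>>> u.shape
(11, 37)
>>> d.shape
()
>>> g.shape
(37, 11)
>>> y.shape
(37, 37)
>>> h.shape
(7, 37, 37, 2)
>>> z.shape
(37, 11)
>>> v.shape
(37, 7, 7)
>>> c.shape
(37, 11)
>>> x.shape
(37,)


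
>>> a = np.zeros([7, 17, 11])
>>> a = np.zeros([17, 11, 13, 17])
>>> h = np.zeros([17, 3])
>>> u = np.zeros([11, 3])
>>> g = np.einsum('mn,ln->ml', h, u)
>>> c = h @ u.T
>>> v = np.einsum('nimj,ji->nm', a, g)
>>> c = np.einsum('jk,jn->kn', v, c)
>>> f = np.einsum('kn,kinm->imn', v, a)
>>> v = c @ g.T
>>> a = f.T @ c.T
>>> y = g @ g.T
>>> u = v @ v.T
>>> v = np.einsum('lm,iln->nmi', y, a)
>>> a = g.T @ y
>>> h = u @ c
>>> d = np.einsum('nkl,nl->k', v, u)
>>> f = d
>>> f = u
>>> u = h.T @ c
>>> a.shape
(11, 17)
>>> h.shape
(13, 11)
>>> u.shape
(11, 11)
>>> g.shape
(17, 11)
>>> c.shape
(13, 11)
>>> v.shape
(13, 17, 13)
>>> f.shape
(13, 13)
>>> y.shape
(17, 17)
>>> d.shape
(17,)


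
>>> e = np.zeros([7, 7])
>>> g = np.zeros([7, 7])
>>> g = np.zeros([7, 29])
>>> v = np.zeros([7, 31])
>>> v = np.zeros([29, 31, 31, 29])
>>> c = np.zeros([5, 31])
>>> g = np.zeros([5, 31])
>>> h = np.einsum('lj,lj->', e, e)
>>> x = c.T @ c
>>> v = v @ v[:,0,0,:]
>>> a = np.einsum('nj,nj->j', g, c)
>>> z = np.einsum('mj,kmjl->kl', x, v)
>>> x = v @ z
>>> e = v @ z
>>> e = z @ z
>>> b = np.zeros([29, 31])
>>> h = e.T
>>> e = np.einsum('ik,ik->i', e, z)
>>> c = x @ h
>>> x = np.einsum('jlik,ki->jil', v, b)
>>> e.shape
(29,)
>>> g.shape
(5, 31)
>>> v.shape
(29, 31, 31, 29)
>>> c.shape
(29, 31, 31, 29)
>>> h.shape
(29, 29)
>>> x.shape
(29, 31, 31)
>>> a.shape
(31,)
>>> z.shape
(29, 29)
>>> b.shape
(29, 31)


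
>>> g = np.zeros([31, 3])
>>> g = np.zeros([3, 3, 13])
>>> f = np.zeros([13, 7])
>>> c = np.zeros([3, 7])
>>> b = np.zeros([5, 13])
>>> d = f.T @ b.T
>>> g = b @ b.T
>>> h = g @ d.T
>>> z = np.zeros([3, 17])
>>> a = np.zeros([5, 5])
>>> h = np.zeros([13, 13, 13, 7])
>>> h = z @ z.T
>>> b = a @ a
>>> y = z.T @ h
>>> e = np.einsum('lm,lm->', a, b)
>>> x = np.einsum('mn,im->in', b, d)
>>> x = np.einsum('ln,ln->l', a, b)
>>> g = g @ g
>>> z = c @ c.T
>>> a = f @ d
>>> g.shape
(5, 5)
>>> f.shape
(13, 7)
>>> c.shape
(3, 7)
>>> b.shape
(5, 5)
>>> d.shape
(7, 5)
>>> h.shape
(3, 3)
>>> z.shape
(3, 3)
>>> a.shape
(13, 5)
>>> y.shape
(17, 3)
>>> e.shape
()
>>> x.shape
(5,)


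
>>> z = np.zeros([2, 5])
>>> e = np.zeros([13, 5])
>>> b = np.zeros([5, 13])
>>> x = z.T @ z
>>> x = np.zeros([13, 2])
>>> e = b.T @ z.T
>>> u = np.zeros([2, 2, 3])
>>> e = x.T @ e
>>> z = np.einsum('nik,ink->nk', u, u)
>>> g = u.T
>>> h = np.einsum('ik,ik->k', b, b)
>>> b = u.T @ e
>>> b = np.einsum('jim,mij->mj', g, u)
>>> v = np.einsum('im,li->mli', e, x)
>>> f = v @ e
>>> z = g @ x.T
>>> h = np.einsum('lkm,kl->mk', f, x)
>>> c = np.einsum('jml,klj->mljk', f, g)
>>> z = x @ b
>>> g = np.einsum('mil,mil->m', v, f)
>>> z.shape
(13, 3)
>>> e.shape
(2, 2)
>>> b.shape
(2, 3)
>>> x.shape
(13, 2)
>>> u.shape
(2, 2, 3)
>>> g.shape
(2,)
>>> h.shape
(2, 13)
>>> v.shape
(2, 13, 2)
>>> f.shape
(2, 13, 2)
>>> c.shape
(13, 2, 2, 3)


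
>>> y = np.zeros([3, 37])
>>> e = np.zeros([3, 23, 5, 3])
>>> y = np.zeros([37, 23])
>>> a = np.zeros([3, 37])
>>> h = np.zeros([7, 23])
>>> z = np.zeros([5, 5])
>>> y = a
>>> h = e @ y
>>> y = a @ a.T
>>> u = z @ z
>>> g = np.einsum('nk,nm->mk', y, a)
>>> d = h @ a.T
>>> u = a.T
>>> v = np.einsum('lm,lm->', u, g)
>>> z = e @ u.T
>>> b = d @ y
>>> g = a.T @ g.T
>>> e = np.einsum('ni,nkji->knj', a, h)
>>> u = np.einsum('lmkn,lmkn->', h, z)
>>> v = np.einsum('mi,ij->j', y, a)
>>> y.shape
(3, 3)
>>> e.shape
(23, 3, 5)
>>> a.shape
(3, 37)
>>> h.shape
(3, 23, 5, 37)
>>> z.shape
(3, 23, 5, 37)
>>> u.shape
()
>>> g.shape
(37, 37)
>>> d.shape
(3, 23, 5, 3)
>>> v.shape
(37,)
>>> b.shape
(3, 23, 5, 3)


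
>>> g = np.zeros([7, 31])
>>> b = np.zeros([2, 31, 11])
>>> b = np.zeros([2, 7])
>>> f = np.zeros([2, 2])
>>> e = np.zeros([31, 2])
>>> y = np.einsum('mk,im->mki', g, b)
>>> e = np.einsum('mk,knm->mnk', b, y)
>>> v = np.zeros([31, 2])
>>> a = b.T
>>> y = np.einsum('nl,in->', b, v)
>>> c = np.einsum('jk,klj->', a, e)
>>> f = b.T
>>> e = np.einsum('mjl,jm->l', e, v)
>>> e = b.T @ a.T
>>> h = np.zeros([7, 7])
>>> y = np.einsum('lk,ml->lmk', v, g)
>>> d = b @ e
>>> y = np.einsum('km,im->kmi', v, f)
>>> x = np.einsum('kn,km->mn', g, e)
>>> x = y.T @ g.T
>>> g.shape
(7, 31)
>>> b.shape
(2, 7)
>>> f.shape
(7, 2)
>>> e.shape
(7, 7)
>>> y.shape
(31, 2, 7)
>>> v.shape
(31, 2)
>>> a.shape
(7, 2)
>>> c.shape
()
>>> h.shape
(7, 7)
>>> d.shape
(2, 7)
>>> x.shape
(7, 2, 7)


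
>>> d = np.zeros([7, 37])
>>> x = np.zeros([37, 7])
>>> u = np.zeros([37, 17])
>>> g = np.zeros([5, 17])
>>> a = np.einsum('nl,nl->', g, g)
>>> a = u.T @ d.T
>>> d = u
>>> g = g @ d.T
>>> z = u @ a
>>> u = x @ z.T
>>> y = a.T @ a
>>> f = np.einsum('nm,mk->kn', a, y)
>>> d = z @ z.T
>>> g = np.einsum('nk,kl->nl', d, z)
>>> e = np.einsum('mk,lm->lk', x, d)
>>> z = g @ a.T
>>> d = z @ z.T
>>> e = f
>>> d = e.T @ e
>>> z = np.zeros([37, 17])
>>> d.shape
(17, 17)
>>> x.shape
(37, 7)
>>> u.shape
(37, 37)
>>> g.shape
(37, 7)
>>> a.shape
(17, 7)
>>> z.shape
(37, 17)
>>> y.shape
(7, 7)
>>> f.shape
(7, 17)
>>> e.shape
(7, 17)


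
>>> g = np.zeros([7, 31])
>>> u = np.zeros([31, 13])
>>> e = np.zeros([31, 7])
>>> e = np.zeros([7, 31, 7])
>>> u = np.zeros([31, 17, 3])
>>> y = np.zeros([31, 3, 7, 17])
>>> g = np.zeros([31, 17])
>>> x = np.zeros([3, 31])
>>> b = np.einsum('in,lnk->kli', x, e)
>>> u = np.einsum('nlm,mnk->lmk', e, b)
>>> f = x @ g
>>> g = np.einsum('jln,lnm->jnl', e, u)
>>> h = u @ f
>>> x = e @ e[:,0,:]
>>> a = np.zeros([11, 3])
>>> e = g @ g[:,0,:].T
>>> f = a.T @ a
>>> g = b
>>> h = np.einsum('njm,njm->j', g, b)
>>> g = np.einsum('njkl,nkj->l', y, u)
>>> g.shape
(17,)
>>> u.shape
(31, 7, 3)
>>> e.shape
(7, 7, 7)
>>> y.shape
(31, 3, 7, 17)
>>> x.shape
(7, 31, 7)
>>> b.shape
(7, 7, 3)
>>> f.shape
(3, 3)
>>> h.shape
(7,)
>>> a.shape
(11, 3)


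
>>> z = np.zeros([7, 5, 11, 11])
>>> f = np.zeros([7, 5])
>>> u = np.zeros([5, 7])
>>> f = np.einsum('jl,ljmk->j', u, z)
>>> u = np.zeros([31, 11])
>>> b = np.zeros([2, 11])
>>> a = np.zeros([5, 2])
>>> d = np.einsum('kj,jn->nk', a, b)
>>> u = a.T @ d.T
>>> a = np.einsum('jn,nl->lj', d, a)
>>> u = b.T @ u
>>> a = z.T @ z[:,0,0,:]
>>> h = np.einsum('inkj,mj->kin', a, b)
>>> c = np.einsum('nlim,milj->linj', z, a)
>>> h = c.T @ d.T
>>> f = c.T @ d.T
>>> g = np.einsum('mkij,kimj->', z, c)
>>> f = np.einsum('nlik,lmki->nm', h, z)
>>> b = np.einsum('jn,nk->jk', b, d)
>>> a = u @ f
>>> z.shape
(7, 5, 11, 11)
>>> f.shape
(11, 5)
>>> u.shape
(11, 11)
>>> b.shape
(2, 5)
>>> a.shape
(11, 5)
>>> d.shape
(11, 5)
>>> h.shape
(11, 7, 11, 11)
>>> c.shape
(5, 11, 7, 11)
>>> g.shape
()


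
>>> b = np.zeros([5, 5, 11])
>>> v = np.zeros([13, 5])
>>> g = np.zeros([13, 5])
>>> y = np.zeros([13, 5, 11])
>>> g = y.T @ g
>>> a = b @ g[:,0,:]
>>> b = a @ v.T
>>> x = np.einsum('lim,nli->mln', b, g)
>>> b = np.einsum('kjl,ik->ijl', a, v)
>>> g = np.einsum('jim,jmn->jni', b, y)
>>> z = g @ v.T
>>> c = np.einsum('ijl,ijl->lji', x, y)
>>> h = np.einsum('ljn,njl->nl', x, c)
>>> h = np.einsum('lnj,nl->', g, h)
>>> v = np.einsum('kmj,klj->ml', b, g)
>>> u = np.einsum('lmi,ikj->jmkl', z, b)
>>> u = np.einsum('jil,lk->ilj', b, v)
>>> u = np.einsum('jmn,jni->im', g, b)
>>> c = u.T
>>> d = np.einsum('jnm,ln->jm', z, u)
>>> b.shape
(13, 5, 5)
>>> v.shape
(5, 11)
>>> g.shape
(13, 11, 5)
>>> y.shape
(13, 5, 11)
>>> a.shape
(5, 5, 5)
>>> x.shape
(13, 5, 11)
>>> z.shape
(13, 11, 13)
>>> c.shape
(11, 5)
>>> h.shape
()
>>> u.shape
(5, 11)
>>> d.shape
(13, 13)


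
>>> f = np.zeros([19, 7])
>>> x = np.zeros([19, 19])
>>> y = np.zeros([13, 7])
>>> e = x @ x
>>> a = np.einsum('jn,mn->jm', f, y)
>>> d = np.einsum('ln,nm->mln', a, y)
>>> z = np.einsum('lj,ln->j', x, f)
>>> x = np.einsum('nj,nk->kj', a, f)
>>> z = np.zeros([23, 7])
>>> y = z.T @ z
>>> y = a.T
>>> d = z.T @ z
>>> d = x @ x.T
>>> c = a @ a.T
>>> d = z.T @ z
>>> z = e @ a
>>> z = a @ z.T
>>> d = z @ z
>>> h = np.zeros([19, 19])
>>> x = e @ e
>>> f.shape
(19, 7)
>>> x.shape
(19, 19)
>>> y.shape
(13, 19)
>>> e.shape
(19, 19)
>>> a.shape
(19, 13)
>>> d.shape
(19, 19)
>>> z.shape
(19, 19)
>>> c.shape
(19, 19)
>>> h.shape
(19, 19)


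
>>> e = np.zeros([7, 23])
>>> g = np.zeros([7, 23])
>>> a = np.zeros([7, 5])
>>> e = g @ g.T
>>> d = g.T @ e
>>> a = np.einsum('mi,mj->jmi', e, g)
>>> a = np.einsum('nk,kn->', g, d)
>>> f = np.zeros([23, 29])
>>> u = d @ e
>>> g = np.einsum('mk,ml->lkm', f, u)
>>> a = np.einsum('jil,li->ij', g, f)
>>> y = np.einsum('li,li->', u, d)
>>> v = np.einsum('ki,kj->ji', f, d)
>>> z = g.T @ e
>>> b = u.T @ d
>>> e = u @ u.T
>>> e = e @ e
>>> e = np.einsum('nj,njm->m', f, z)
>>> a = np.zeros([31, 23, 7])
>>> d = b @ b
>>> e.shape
(7,)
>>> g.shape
(7, 29, 23)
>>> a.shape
(31, 23, 7)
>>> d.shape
(7, 7)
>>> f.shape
(23, 29)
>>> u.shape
(23, 7)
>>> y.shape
()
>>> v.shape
(7, 29)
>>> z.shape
(23, 29, 7)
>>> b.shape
(7, 7)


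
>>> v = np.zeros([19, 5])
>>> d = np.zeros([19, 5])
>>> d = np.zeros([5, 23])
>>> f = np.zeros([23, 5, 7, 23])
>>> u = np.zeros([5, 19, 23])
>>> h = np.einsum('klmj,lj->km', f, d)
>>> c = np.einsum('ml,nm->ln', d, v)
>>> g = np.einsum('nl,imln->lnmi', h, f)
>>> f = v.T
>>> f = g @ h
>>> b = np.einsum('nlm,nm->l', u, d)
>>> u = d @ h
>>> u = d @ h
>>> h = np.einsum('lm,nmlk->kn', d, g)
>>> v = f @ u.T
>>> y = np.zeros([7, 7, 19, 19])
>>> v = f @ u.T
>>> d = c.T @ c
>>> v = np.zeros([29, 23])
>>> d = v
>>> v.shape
(29, 23)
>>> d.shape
(29, 23)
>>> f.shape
(7, 23, 5, 7)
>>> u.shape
(5, 7)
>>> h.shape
(23, 7)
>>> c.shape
(23, 19)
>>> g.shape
(7, 23, 5, 23)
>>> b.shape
(19,)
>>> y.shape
(7, 7, 19, 19)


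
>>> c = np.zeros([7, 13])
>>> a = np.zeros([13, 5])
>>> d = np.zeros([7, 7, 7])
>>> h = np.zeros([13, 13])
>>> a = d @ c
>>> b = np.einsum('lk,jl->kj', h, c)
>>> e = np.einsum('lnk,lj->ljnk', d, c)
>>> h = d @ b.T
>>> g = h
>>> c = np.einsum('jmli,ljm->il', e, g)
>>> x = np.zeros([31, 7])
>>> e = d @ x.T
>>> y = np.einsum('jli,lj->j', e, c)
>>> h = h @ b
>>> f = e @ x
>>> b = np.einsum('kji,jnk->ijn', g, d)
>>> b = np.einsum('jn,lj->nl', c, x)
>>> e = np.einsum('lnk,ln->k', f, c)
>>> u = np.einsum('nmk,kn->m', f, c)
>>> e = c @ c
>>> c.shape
(7, 7)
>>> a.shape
(7, 7, 13)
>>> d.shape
(7, 7, 7)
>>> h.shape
(7, 7, 7)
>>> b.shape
(7, 31)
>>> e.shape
(7, 7)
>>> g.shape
(7, 7, 13)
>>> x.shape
(31, 7)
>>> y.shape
(7,)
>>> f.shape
(7, 7, 7)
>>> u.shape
(7,)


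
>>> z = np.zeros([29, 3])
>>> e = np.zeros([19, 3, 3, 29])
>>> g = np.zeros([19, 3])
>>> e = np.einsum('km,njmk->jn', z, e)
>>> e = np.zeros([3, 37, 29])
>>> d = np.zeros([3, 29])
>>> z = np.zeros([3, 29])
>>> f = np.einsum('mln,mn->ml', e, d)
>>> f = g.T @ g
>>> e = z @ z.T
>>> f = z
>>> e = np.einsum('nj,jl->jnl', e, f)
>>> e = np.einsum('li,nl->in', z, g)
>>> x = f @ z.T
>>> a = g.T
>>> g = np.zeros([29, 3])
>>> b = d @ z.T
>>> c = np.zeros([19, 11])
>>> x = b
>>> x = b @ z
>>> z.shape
(3, 29)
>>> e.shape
(29, 19)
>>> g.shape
(29, 3)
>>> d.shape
(3, 29)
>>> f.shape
(3, 29)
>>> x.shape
(3, 29)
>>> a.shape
(3, 19)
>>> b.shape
(3, 3)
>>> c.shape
(19, 11)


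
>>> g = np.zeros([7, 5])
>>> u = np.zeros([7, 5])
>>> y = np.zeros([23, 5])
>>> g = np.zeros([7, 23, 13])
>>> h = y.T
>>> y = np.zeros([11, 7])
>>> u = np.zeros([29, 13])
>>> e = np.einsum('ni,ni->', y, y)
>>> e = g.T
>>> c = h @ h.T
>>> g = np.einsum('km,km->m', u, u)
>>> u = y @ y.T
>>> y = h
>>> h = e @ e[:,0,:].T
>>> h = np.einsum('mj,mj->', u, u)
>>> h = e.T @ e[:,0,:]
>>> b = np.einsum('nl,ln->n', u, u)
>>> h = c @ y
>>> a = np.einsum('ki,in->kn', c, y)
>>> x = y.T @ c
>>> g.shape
(13,)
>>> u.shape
(11, 11)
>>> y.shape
(5, 23)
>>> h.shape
(5, 23)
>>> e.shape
(13, 23, 7)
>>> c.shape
(5, 5)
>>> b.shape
(11,)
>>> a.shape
(5, 23)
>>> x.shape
(23, 5)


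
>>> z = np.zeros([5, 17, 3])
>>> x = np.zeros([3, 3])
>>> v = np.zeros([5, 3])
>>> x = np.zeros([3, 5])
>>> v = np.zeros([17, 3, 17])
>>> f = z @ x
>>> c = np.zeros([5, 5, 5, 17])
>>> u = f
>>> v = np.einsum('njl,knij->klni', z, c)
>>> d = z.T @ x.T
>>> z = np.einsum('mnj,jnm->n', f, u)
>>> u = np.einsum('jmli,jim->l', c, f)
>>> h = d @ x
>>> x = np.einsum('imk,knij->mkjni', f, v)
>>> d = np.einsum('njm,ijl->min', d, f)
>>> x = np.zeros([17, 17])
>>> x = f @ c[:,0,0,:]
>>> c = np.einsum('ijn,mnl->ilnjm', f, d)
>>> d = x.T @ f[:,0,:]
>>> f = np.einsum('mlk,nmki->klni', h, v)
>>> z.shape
(17,)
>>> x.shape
(5, 17, 17)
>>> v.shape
(5, 3, 5, 5)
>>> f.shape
(5, 17, 5, 5)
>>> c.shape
(5, 3, 5, 17, 3)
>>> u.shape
(5,)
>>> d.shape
(17, 17, 5)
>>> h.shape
(3, 17, 5)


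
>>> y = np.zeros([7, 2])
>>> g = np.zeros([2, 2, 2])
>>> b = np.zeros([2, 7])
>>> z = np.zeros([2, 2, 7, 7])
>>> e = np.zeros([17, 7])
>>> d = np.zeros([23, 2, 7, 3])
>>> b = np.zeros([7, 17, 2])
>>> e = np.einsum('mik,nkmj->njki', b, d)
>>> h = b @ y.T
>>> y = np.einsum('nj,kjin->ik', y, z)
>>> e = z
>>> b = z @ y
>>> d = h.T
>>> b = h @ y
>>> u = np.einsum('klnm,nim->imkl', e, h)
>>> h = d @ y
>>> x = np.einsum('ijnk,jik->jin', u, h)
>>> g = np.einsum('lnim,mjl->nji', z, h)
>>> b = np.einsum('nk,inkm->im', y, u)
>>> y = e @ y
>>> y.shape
(2, 2, 7, 2)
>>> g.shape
(2, 17, 7)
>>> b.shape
(17, 2)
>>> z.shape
(2, 2, 7, 7)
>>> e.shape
(2, 2, 7, 7)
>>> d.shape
(7, 17, 7)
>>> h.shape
(7, 17, 2)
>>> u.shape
(17, 7, 2, 2)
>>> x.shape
(7, 17, 2)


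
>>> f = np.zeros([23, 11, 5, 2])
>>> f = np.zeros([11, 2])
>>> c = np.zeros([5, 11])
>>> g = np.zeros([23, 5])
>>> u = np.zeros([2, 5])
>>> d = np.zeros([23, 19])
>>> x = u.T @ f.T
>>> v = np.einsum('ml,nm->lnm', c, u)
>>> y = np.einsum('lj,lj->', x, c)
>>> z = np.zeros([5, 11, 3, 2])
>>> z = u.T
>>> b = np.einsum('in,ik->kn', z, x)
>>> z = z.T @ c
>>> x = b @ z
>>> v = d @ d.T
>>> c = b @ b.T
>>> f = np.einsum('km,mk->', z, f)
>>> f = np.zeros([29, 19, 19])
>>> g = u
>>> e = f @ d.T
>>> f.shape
(29, 19, 19)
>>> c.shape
(11, 11)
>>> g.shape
(2, 5)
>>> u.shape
(2, 5)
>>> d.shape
(23, 19)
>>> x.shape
(11, 11)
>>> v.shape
(23, 23)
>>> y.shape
()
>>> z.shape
(2, 11)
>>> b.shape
(11, 2)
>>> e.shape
(29, 19, 23)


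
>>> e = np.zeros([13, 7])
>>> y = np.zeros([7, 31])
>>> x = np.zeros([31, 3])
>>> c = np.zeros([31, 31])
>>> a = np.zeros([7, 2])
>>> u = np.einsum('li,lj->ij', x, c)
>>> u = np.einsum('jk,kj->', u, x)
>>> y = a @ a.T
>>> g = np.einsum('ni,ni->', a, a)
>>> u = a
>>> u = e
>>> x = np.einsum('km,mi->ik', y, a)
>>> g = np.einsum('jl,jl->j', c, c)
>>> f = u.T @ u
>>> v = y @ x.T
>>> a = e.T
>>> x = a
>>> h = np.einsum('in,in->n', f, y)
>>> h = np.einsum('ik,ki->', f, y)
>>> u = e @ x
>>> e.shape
(13, 7)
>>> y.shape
(7, 7)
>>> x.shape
(7, 13)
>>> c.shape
(31, 31)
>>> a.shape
(7, 13)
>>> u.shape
(13, 13)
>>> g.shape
(31,)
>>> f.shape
(7, 7)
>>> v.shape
(7, 2)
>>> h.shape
()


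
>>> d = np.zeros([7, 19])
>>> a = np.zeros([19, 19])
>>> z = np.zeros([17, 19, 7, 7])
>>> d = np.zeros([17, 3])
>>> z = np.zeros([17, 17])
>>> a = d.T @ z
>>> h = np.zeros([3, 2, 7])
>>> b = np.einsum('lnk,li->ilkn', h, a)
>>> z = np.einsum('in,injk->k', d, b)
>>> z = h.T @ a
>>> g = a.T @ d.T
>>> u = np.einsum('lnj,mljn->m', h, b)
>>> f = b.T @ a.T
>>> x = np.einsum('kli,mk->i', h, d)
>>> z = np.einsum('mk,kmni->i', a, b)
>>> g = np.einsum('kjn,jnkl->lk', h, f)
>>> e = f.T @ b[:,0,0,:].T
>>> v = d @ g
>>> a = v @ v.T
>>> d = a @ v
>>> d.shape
(17, 3)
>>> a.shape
(17, 17)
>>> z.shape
(2,)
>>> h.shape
(3, 2, 7)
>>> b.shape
(17, 3, 7, 2)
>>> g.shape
(3, 3)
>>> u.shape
(17,)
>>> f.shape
(2, 7, 3, 3)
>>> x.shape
(7,)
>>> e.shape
(3, 3, 7, 17)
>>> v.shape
(17, 3)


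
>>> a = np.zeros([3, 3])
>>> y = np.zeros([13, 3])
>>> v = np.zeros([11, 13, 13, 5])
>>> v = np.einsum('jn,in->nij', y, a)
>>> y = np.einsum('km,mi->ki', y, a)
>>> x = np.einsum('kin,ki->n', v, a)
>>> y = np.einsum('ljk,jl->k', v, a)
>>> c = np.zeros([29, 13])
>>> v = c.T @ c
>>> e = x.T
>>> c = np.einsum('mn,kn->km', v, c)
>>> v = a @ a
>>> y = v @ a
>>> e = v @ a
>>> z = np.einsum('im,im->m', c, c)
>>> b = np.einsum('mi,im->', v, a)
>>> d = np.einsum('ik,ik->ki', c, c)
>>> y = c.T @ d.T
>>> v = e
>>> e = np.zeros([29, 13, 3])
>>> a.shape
(3, 3)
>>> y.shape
(13, 13)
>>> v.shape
(3, 3)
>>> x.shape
(13,)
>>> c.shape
(29, 13)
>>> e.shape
(29, 13, 3)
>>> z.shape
(13,)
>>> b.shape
()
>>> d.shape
(13, 29)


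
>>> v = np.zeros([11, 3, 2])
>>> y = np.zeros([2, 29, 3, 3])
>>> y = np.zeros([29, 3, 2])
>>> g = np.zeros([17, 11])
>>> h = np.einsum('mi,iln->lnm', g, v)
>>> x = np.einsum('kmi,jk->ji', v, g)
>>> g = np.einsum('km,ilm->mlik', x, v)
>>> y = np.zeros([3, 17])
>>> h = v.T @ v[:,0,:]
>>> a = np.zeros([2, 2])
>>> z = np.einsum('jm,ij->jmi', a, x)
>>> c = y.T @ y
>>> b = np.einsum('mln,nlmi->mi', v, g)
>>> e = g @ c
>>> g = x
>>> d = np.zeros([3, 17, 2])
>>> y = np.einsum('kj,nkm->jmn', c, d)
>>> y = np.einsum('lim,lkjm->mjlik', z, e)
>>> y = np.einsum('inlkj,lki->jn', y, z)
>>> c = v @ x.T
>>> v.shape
(11, 3, 2)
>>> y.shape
(3, 11)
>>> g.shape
(17, 2)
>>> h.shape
(2, 3, 2)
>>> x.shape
(17, 2)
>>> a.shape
(2, 2)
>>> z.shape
(2, 2, 17)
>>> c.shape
(11, 3, 17)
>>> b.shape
(11, 17)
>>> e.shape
(2, 3, 11, 17)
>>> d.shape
(3, 17, 2)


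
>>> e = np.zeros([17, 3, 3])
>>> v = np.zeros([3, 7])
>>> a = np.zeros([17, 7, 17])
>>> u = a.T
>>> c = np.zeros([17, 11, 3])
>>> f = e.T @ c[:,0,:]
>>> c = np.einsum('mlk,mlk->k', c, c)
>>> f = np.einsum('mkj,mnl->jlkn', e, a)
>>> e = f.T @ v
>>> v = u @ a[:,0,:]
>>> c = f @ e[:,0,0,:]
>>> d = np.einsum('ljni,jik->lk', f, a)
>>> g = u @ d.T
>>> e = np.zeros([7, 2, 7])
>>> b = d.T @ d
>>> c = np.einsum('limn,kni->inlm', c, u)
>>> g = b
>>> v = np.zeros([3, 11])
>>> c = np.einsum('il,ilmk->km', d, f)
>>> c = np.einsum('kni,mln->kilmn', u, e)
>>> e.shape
(7, 2, 7)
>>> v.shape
(3, 11)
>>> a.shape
(17, 7, 17)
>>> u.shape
(17, 7, 17)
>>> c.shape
(17, 17, 2, 7, 7)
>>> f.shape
(3, 17, 3, 7)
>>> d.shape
(3, 17)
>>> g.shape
(17, 17)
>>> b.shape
(17, 17)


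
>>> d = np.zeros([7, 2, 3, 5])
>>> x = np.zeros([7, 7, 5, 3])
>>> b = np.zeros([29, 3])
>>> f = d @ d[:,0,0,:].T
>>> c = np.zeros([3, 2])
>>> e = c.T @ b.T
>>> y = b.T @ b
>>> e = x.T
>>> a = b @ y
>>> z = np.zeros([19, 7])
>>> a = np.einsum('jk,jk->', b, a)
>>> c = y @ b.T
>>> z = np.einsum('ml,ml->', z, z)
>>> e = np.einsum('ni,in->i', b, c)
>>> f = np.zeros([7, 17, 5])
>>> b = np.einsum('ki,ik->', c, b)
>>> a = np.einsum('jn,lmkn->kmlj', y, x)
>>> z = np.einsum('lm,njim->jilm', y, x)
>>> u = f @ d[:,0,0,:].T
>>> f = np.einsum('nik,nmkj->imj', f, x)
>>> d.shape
(7, 2, 3, 5)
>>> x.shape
(7, 7, 5, 3)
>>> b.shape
()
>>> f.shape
(17, 7, 3)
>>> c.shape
(3, 29)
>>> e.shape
(3,)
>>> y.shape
(3, 3)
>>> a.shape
(5, 7, 7, 3)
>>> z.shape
(7, 5, 3, 3)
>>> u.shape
(7, 17, 7)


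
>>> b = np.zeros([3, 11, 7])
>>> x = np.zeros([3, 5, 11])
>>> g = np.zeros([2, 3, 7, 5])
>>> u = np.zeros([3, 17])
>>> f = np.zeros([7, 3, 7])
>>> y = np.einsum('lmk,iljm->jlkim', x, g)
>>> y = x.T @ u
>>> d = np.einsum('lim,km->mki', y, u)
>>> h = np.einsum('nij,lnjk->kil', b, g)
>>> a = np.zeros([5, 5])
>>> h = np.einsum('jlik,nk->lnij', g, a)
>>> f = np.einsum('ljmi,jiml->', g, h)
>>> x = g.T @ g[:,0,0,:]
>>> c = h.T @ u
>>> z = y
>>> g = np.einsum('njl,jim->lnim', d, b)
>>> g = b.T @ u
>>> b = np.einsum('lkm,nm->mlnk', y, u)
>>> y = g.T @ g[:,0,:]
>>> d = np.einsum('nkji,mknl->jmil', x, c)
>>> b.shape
(17, 11, 3, 5)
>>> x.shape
(5, 7, 3, 5)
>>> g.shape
(7, 11, 17)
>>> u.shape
(3, 17)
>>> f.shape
()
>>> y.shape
(17, 11, 17)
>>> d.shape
(3, 2, 5, 17)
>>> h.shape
(3, 5, 7, 2)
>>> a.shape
(5, 5)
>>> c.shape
(2, 7, 5, 17)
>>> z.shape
(11, 5, 17)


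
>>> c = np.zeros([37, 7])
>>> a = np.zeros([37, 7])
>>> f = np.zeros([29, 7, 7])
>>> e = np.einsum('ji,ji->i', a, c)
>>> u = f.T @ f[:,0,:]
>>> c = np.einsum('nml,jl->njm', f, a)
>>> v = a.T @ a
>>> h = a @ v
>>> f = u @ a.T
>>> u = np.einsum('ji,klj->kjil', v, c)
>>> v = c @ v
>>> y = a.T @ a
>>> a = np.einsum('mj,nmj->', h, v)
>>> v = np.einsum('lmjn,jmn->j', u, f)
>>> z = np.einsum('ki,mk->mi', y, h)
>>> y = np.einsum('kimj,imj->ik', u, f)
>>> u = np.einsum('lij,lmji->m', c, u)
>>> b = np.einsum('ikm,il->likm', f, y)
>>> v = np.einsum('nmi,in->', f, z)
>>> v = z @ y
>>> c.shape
(29, 37, 7)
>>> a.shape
()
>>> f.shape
(7, 7, 37)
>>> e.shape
(7,)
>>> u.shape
(7,)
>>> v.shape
(37, 29)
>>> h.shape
(37, 7)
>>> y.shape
(7, 29)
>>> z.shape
(37, 7)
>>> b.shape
(29, 7, 7, 37)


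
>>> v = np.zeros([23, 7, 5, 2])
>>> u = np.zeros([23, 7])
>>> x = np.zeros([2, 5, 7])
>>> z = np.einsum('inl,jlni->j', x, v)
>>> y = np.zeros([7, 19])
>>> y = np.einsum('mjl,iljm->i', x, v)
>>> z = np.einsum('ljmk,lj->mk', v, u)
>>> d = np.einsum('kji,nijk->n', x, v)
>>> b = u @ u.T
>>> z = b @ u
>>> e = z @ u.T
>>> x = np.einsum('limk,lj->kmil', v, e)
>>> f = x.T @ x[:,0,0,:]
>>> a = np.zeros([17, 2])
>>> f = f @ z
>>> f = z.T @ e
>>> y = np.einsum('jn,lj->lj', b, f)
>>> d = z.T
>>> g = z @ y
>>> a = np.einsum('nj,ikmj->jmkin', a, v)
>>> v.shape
(23, 7, 5, 2)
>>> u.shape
(23, 7)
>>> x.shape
(2, 5, 7, 23)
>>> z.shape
(23, 7)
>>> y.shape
(7, 23)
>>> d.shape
(7, 23)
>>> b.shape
(23, 23)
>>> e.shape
(23, 23)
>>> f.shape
(7, 23)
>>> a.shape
(2, 5, 7, 23, 17)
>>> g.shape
(23, 23)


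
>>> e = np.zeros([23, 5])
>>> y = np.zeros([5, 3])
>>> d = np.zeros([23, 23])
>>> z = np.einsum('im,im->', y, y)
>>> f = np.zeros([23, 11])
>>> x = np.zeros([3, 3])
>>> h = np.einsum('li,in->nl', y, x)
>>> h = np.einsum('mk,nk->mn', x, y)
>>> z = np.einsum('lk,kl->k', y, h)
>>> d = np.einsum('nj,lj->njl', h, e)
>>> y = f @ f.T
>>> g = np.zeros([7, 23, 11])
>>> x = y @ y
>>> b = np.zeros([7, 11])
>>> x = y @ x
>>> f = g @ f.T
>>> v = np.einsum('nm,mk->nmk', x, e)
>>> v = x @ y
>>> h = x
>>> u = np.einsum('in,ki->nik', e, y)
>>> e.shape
(23, 5)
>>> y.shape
(23, 23)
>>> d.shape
(3, 5, 23)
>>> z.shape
(3,)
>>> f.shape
(7, 23, 23)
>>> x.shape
(23, 23)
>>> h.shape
(23, 23)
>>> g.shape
(7, 23, 11)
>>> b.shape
(7, 11)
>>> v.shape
(23, 23)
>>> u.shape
(5, 23, 23)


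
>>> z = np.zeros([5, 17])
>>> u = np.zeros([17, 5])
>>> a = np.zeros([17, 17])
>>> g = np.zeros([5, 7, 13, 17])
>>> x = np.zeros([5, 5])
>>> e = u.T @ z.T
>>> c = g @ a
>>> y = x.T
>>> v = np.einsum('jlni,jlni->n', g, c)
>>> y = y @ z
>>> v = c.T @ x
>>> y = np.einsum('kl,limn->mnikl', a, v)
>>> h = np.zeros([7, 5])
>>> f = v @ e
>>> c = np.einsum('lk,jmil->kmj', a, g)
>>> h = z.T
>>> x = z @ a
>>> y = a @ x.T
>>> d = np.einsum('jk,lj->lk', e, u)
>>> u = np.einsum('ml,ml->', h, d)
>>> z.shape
(5, 17)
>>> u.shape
()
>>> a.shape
(17, 17)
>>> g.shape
(5, 7, 13, 17)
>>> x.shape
(5, 17)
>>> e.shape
(5, 5)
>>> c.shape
(17, 7, 5)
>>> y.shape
(17, 5)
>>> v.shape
(17, 13, 7, 5)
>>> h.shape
(17, 5)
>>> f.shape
(17, 13, 7, 5)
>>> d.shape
(17, 5)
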